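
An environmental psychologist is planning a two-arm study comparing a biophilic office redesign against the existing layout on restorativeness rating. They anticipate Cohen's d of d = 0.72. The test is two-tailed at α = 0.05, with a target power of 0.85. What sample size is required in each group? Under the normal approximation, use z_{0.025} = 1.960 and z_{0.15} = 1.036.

For two independent groups with equal n: n = 2·((z_{α/2} + z_β) / d)².
z_{α/2} + z_β = 1.960 + 1.036 = 2.996.
n = 2 × (2.996 / 0.72)² = 2 × 4.161² = 2 × 17.31 = 34.6.
Round up to the next whole participant.

n = 35 per group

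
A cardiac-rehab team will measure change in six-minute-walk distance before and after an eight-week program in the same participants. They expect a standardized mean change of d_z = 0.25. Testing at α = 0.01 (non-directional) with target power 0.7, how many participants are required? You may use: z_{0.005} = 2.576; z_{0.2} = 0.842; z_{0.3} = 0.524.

For a paired (one-sample on differences) test: n = ((z_{α/2} + z_β) / d)².
z_{α/2} + z_β = 2.576 + 0.524 = 3.100.
n = (3.100 / 0.25)² = 12.400² = 153.76.
Round up.

n = 154 pairs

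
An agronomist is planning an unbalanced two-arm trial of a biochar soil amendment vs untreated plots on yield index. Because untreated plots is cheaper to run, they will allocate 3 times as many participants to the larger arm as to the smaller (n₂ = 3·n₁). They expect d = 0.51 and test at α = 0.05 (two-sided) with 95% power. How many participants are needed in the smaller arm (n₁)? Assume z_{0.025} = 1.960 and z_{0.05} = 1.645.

With allocation ratio k = n₂/n₁ = 3, Var(x̄₁−x̄₂) = σ²(1/n₁ + 1/(k·n₁)) = σ²·(k+1)/(k·n₁).
So n₁ = (1 + 1/k)·((z_{α/2} + z_β)/d)² = 1.333 × (3.605/0.51)².
n₁ = 1.333 × 49.97 = 66.6.
Round up: n₁ = 67, giving n₂ = 3 × 67 = 201.

n₁ = 67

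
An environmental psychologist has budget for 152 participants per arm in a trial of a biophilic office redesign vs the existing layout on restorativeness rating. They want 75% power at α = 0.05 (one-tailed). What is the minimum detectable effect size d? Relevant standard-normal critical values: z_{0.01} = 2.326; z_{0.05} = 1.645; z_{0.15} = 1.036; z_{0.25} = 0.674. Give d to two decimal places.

For two independent groups of n = 152 each: d_min = (z_{α} + z_β)·√(2/n).
z-sum = 1.645 + 0.674 = 2.319.
d_min = 2.319 × √(2/152) = 2.319 × 0.1147 = 0.266.

d_min ≈ 0.27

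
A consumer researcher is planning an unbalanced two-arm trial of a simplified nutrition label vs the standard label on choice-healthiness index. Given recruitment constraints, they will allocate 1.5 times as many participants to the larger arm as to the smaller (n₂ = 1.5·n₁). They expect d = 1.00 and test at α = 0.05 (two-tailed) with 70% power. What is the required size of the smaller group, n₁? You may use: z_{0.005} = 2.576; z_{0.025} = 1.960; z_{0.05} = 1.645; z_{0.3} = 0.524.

With allocation ratio k = n₂/n₁ = 1.5, Var(x̄₁−x̄₂) = σ²(1/n₁ + 1/(k·n₁)) = σ²·(k+1)/(k·n₁).
So n₁ = (1 + 1/k)·((z_{α/2} + z_β)/d)² = 1.667 × (2.484/1.00)².
n₁ = 1.667 × 6.17 = 10.3.
Round up: n₁ = 11, giving n₂ = ⌈1.5 × 11⌉ = ⌈16.5⌉ = 17.

n₁ = 11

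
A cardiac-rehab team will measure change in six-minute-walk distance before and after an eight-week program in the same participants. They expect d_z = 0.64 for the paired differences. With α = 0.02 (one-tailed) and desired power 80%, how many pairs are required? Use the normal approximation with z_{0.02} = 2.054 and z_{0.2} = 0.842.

For a paired (one-sample on differences) test: n = ((z_{α} + z_β) / d)².
z_{α} + z_β = 2.054 + 0.842 = 2.896.
n = (2.896 / 0.64)² = 4.525² = 20.48.
Round up.

n = 21 pairs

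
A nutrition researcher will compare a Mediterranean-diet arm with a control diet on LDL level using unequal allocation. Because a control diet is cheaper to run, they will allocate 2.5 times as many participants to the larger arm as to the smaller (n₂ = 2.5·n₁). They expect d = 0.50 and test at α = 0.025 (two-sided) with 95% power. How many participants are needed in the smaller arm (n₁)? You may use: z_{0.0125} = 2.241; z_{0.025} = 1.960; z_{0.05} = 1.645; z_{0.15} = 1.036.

With allocation ratio k = n₂/n₁ = 2.5, Var(x̄₁−x̄₂) = σ²(1/n₁ + 1/(k·n₁)) = σ²·(k+1)/(k·n₁).
So n₁ = (1 + 1/k)·((z_{α/2} + z_β)/d)² = 1.400 × (3.886/0.50)².
n₁ = 1.400 × 60.40 = 84.6.
Round up: n₁ = 85, giving n₂ = ⌈2.5 × 85⌉ = ⌈212.5⌉ = 213.

n₁ = 85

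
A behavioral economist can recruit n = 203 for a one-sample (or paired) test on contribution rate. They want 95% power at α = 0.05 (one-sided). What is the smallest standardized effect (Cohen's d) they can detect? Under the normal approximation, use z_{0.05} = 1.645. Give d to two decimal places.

d_min ≈ 0.23

For a single sample (or paired design) of n = 203: d_min = (z_{α} + z_β)/√n.
z-sum = 1.645 + 1.645 = 3.290.
d_min = 3.290 / √203 = 3.290 / 14.248 = 0.231.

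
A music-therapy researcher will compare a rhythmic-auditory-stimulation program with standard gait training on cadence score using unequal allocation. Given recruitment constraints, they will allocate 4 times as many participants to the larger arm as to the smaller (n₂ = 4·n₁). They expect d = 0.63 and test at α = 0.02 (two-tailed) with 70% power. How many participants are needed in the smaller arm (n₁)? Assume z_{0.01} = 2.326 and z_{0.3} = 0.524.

With allocation ratio k = n₂/n₁ = 4, Var(x̄₁−x̄₂) = σ²(1/n₁ + 1/(k·n₁)) = σ²·(k+1)/(k·n₁).
So n₁ = (1 + 1/k)·((z_{α/2} + z_β)/d)² = 1.250 × (2.850/0.63)².
n₁ = 1.250 × 20.46 = 25.6.
Round up: n₁ = 26, giving n₂ = 4 × 26 = 104.

n₁ = 26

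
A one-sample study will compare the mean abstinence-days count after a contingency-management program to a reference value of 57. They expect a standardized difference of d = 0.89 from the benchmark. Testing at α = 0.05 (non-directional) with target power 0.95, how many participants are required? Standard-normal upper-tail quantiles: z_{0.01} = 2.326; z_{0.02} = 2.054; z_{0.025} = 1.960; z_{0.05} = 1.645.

For a one-sample test: n = ((z_{α/2} + z_β) / d)².
z_{α/2} + z_β = 1.960 + 1.645 = 3.605.
n = (3.605 / 0.89)² = 4.051² = 16.41.
Round up.

n = 17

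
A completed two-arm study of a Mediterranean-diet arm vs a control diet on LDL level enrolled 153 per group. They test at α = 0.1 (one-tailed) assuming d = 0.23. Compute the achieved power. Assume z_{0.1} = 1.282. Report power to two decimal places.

power ≈ 0.77

For two equal groups, power = Φ(d·√(n/2) − z_{α}).
d·√(n/2) = 0.23 × √(153/2) = 0.23 × 8.746 = 2.012.
z_β = 2.012 − 1.282 = 0.730.
Power = Φ(0.730) = 0.767.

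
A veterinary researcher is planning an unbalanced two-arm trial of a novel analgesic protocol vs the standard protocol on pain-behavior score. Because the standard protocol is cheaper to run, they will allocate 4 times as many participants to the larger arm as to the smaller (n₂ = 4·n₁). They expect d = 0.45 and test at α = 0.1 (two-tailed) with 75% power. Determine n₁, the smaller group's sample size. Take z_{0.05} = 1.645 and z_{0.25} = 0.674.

n₁ = 34

With allocation ratio k = n₂/n₁ = 4, Var(x̄₁−x̄₂) = σ²(1/n₁ + 1/(k·n₁)) = σ²·(k+1)/(k·n₁).
So n₁ = (1 + 1/k)·((z_{α/2} + z_β)/d)² = 1.250 × (2.319/0.45)².
n₁ = 1.250 × 26.56 = 33.2.
Round up: n₁ = 34, giving n₂ = 4 × 34 = 136.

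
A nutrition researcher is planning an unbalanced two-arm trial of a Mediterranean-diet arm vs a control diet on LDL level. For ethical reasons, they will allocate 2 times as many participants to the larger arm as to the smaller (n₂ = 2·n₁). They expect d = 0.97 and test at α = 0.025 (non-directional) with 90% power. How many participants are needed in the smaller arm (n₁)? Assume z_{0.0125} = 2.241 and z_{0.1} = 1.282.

n₁ = 20

With allocation ratio k = n₂/n₁ = 2, Var(x̄₁−x̄₂) = σ²(1/n₁ + 1/(k·n₁)) = σ²·(k+1)/(k·n₁).
So n₁ = (1 + 1/k)·((z_{α/2} + z_β)/d)² = 1.500 × (3.523/0.97)².
n₁ = 1.500 × 13.19 = 19.8.
Round up: n₁ = 20, giving n₂ = 2 × 20 = 40.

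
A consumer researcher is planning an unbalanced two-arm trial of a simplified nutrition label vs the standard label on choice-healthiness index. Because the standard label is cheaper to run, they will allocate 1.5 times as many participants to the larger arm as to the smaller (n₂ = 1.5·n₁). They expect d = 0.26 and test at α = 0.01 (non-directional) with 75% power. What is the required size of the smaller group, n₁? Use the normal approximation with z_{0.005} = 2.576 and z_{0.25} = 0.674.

With allocation ratio k = n₂/n₁ = 1.5, Var(x̄₁−x̄₂) = σ²(1/n₁ + 1/(k·n₁)) = σ²·(k+1)/(k·n₁).
So n₁ = (1 + 1/k)·((z_{α/2} + z_β)/d)² = 1.667 × (3.250/0.26)².
n₁ = 1.667 × 156.25 = 260.4.
Round up: n₁ = 261, giving n₂ = ⌈1.5 × 261⌉ = ⌈391.5⌉ = 392.

n₁ = 261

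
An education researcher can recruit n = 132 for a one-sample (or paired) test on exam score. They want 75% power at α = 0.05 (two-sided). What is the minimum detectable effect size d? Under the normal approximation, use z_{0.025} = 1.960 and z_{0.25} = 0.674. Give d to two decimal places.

d_min ≈ 0.23

For a single sample (or paired design) of n = 132: d_min = (z_{α/2} + z_β)/√n.
z-sum = 1.960 + 0.674 = 2.634.
d_min = 2.634 / √132 = 2.634 / 11.489 = 0.229.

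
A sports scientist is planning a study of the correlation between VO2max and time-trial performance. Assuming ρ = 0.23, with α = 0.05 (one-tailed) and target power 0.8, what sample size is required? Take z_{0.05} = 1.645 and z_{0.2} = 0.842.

Fisher's z: C = ½·ln((1+r)/(1−r)) = ½·ln(1.5974) = 0.2342.
n = ((z_{α} + z_β)/C)² + 3.
(1.645 + 0.842) / 0.2342 = 2.487 / 0.2342 = 10.619.
n = 10.619² + 3 = 112.77 + 3 = 115.8.
Round up.

n = 116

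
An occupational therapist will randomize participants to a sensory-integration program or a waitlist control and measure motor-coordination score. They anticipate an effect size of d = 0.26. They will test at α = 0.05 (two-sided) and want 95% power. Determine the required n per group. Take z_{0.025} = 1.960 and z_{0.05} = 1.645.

n = 385 per group

For two independent groups with equal n: n = 2·((z_{α/2} + z_β) / d)².
z_{α/2} + z_β = 1.960 + 1.645 = 3.605.
n = 2 × (3.605 / 0.26)² = 2 × 13.865² = 2 × 192.25 = 384.5.
Round up to the next whole participant.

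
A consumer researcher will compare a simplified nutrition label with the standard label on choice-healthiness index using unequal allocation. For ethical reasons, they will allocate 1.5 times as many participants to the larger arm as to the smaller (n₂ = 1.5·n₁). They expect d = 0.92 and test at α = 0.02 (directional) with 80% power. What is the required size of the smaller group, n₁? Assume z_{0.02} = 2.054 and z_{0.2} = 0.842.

n₁ = 17

With allocation ratio k = n₂/n₁ = 1.5, Var(x̄₁−x̄₂) = σ²(1/n₁ + 1/(k·n₁)) = σ²·(k+1)/(k·n₁).
So n₁ = (1 + 1/k)·((z_{α} + z_β)/d)² = 1.667 × (2.896/0.92)².
n₁ = 1.667 × 9.91 = 16.5.
Round up: n₁ = 17, giving n₂ = ⌈1.5 × 17⌉ = ⌈25.5⌉ = 26.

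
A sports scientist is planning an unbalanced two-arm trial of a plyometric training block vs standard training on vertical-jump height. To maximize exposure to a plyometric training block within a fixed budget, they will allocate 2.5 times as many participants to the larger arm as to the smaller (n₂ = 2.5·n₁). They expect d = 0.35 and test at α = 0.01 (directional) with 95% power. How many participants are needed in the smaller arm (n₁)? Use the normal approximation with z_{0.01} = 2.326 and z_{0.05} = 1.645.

With allocation ratio k = n₂/n₁ = 2.5, Var(x̄₁−x̄₂) = σ²(1/n₁ + 1/(k·n₁)) = σ²·(k+1)/(k·n₁).
So n₁ = (1 + 1/k)·((z_{α} + z_β)/d)² = 1.400 × (3.971/0.35)².
n₁ = 1.400 × 128.73 = 180.2.
Round up: n₁ = 181, giving n₂ = ⌈2.5 × 181⌉ = ⌈452.5⌉ = 453.

n₁ = 181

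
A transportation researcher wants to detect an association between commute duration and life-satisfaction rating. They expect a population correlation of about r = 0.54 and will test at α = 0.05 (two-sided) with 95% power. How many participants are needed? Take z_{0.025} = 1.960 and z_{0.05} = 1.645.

Fisher's z: C = ½·ln((1+r)/(1−r)) = ½·ln(3.3478) = 0.6042.
n = ((z_{α/2} + z_β)/C)² + 3.
(1.960 + 1.645) / 0.6042 = 3.605 / 0.6042 = 5.967.
n = 5.967² + 3 = 35.60 + 3 = 38.6.
Round up.

n = 39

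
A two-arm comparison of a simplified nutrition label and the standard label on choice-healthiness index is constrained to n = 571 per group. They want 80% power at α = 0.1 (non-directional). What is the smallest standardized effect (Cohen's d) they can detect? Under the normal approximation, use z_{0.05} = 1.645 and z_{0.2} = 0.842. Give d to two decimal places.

For two independent groups of n = 571 each: d_min = (z_{α/2} + z_β)·√(2/n).
z-sum = 1.645 + 0.842 = 2.487.
d_min = 2.487 × √(2/571) = 2.487 × 0.0592 = 0.147.

d_min ≈ 0.15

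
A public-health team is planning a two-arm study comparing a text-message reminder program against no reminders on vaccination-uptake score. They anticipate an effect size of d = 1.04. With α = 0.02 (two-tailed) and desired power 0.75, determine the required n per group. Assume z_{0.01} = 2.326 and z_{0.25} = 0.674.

For two independent groups with equal n: n = 2·((z_{α/2} + z_β) / d)².
z_{α/2} + z_β = 2.326 + 0.674 = 3.000.
n = 2 × (3.000 / 1.04)² = 2 × 2.885² = 2 × 8.32 = 16.6.
Round up to the next whole participant.

n = 17 per group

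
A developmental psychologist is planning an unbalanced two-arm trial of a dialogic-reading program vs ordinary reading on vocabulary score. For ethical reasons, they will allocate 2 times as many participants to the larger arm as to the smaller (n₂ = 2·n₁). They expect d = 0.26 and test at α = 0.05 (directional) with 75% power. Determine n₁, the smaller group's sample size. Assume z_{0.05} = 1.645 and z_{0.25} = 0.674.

n₁ = 120

With allocation ratio k = n₂/n₁ = 2, Var(x̄₁−x̄₂) = σ²(1/n₁ + 1/(k·n₁)) = σ²·(k+1)/(k·n₁).
So n₁ = (1 + 1/k)·((z_{α} + z_β)/d)² = 1.500 × (2.319/0.26)².
n₁ = 1.500 × 79.55 = 119.3.
Round up: n₁ = 120, giving n₂ = 2 × 120 = 240.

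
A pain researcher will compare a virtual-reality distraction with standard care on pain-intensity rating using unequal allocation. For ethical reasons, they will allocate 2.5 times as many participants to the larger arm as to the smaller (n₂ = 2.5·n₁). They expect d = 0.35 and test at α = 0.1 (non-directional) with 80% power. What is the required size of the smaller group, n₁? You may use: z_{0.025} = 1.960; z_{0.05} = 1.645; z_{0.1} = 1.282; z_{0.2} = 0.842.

n₁ = 71

With allocation ratio k = n₂/n₁ = 2.5, Var(x̄₁−x̄₂) = σ²(1/n₁ + 1/(k·n₁)) = σ²·(k+1)/(k·n₁).
So n₁ = (1 + 1/k)·((z_{α/2} + z_β)/d)² = 1.400 × (2.487/0.35)².
n₁ = 1.400 × 50.49 = 70.7.
Round up: n₁ = 71, giving n₂ = ⌈2.5 × 71⌉ = ⌈177.5⌉ = 178.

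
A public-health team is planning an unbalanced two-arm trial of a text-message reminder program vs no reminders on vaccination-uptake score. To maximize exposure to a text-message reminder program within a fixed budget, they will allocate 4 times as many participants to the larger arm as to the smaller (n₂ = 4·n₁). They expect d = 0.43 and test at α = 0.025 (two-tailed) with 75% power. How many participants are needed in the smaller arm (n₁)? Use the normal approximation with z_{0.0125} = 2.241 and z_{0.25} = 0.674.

With allocation ratio k = n₂/n₁ = 4, Var(x̄₁−x̄₂) = σ²(1/n₁ + 1/(k·n₁)) = σ²·(k+1)/(k·n₁).
So n₁ = (1 + 1/k)·((z_{α/2} + z_β)/d)² = 1.250 × (2.915/0.43)².
n₁ = 1.250 × 45.96 = 57.4.
Round up: n₁ = 58, giving n₂ = 4 × 58 = 232.

n₁ = 58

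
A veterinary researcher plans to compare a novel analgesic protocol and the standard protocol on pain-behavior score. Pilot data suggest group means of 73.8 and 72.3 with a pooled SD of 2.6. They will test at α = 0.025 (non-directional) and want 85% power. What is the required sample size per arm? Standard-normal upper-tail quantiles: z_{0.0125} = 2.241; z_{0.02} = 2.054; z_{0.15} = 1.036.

Cohen's d = |M₁ − M₂| / SD_pooled = |73.8 − 72.3| / 2.6 = 1.5 / 2.6 = 0.577.
For two independent groups with equal n: n = 2·((z_{α/2} + z_β) / d)².
z_{α/2} + z_β = 2.241 + 1.036 = 3.277.
n = 2 × (3.277 / 0.577)² = 2 × 5.679² = 2 × 32.26 = 64.5.
Round up to the next whole participant.

n = 65 per group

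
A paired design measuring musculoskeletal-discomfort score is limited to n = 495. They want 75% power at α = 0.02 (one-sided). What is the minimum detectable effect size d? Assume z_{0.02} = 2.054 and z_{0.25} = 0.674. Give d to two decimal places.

d_min ≈ 0.12

For a single sample (or paired design) of n = 495: d_min = (z_{α} + z_β)/√n.
z-sum = 2.054 + 0.674 = 2.728.
d_min = 2.728 / √495 = 2.728 / 22.249 = 0.123.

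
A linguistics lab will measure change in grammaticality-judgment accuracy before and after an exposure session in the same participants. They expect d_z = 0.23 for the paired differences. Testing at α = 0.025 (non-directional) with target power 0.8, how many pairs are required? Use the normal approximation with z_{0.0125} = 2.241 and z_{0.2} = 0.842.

For a paired (one-sample on differences) test: n = ((z_{α/2} + z_β) / d)².
z_{α/2} + z_β = 2.241 + 0.842 = 3.083.
n = (3.083 / 0.23)² = 13.404² = 179.68.
Round up.

n = 180 pairs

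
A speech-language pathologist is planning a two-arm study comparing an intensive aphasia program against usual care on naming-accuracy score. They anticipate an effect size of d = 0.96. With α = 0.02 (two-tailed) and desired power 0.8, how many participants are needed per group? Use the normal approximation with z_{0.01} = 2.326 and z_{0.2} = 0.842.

n = 22 per group

For two independent groups with equal n: n = 2·((z_{α/2} + z_β) / d)².
z_{α/2} + z_β = 2.326 + 0.842 = 3.168.
n = 2 × (3.168 / 0.96)² = 2 × 3.300² = 2 × 10.89 = 21.8.
Round up to the next whole participant.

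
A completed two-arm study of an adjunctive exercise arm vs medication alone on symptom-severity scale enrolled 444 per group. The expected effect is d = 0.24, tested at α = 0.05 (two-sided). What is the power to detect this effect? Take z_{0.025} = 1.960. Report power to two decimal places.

power ≈ 0.95

For two equal groups, power = Φ(d·√(n/2) − z_{α/2}).
d·√(n/2) = 0.24 × √(444/2) = 0.24 × 14.900 = 3.576.
z_β = 3.576 − 1.960 = 1.616.
Power = Φ(1.616) = 0.947.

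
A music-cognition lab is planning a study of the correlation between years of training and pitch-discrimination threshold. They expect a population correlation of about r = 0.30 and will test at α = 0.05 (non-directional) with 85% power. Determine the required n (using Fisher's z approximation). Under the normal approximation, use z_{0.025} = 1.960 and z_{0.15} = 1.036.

Fisher's z: C = ½·ln((1+r)/(1−r)) = ½·ln(1.8571) = 0.3095.
n = ((z_{α/2} + z_β)/C)² + 3.
(1.960 + 1.036) / 0.3095 = 2.996 / 0.3095 = 9.680.
n = 9.680² + 3 = 93.70 + 3 = 96.7.
Round up.

n = 97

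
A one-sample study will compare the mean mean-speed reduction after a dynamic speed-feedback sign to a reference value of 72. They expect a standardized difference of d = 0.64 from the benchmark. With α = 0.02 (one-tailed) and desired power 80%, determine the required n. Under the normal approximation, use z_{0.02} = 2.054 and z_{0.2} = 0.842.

For a one-sample test: n = ((z_{α} + z_β) / d)².
z_{α} + z_β = 2.054 + 0.842 = 2.896.
n = (2.896 / 0.64)² = 4.525² = 20.48.
Round up.

n = 21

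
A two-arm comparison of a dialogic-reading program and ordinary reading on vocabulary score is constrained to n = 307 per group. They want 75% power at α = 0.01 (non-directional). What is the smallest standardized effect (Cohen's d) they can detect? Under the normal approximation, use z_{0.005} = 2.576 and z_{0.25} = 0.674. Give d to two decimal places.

d_min ≈ 0.26

For two independent groups of n = 307 each: d_min = (z_{α/2} + z_β)·√(2/n).
z-sum = 2.576 + 0.674 = 3.250.
d_min = 3.250 × √(2/307) = 3.250 × 0.0807 = 0.262.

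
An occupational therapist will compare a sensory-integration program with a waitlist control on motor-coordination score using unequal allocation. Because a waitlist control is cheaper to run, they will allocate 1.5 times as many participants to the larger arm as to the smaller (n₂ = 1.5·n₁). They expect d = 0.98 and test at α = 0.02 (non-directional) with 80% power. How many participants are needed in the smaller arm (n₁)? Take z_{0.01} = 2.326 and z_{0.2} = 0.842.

With allocation ratio k = n₂/n₁ = 1.5, Var(x̄₁−x̄₂) = σ²(1/n₁ + 1/(k·n₁)) = σ²·(k+1)/(k·n₁).
So n₁ = (1 + 1/k)·((z_{α/2} + z_β)/d)² = 1.667 × (3.168/0.98)².
n₁ = 1.667 × 10.45 = 17.4.
Round up: n₁ = 18, giving n₂ = 1.5 × 18 = 27.

n₁ = 18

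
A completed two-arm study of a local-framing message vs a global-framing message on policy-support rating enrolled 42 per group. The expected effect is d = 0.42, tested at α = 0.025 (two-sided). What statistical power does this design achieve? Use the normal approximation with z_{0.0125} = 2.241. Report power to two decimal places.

For two equal groups, power = Φ(d·√(n/2) − z_{α/2}).
d·√(n/2) = 0.42 × √(42/2) = 0.42 × 4.583 = 1.925.
z_β = 1.925 − 2.241 = -0.316.
Power = Φ(-0.316) = 0.376.

power ≈ 0.38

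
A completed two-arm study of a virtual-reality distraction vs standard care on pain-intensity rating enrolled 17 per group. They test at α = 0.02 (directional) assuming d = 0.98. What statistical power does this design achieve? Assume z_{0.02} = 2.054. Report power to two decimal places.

For two equal groups, power = Φ(d·√(n/2) − z_{α}).
d·√(n/2) = 0.98 × √(17/2) = 0.98 × 2.915 = 2.857.
z_β = 2.857 − 2.054 = 0.803.
Power = Φ(0.803) = 0.789.

power ≈ 0.79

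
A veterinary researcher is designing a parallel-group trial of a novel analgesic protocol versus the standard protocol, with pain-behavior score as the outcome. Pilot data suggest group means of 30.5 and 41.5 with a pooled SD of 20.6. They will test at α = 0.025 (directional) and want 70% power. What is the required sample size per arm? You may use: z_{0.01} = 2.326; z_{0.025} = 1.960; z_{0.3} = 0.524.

n = 44 per group

Cohen's d = |M₁ − M₂| / SD_pooled = |30.5 − 41.5| / 20.6 = 11.0 / 20.6 = 0.534.
For two independent groups with equal n: n = 2·((z_{α} + z_β) / d)².
z_{α} + z_β = 1.960 + 0.524 = 2.484.
n = 2 × (2.484 / 0.534)² = 2 × 4.652² = 2 × 21.64 = 43.3.
Round up to the next whole participant.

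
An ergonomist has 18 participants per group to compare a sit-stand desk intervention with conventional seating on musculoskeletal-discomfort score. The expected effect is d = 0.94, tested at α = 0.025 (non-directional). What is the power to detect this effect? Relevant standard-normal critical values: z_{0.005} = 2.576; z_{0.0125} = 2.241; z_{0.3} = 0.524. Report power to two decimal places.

power ≈ 0.72

For two equal groups, power = Φ(d·√(n/2) − z_{α/2}).
d·√(n/2) = 0.94 × √(18/2) = 0.94 × 3.000 = 2.820.
z_β = 2.820 − 2.241 = 0.579.
Power = Φ(0.579) = 0.719.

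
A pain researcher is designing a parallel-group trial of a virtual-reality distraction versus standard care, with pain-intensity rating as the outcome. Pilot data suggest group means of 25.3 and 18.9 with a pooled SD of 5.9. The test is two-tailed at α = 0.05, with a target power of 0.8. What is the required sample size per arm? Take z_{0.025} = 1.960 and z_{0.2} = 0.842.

Cohen's d = |M₁ − M₂| / SD_pooled = |25.3 − 18.9| / 5.9 = 6.4 / 5.9 = 1.085.
For two independent groups with equal n: n = 2·((z_{α/2} + z_β) / d)².
z_{α/2} + z_β = 1.960 + 0.842 = 2.802.
n = 2 × (2.802 / 1.085)² = 2 × 2.582² = 2 × 6.67 = 13.3.
Round up to the next whole participant.

n = 14 per group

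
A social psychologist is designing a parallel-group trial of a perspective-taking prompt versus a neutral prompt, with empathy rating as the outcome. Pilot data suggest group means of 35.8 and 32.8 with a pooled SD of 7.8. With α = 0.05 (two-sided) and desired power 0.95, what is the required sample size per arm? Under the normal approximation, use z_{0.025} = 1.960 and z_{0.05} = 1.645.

Cohen's d = |M₁ − M₂| / SD_pooled = |35.8 − 32.8| / 7.8 = 3.0 / 7.8 = 0.385.
For two independent groups with equal n: n = 2·((z_{α/2} + z_β) / d)².
z_{α/2} + z_β = 1.960 + 1.645 = 3.605.
n = 2 × (3.605 / 0.385)² = 2 × 9.364² = 2 × 87.68 = 175.4.
Round up to the next whole participant.

n = 176 per group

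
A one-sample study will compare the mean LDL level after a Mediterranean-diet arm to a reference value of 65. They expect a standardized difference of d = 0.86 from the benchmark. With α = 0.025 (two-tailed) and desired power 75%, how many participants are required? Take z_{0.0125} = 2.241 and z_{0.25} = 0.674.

For a one-sample test: n = ((z_{α/2} + z_β) / d)².
z_{α/2} + z_β = 2.241 + 0.674 = 2.915.
n = (2.915 / 0.86)² = 3.390² = 11.49.
Round up.

n = 12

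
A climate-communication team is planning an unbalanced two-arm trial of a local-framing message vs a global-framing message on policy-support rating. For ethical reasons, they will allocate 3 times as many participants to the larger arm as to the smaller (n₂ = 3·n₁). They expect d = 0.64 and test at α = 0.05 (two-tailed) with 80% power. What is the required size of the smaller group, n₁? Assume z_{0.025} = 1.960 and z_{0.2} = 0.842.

n₁ = 26

With allocation ratio k = n₂/n₁ = 3, Var(x̄₁−x̄₂) = σ²(1/n₁ + 1/(k·n₁)) = σ²·(k+1)/(k·n₁).
So n₁ = (1 + 1/k)·((z_{α/2} + z_β)/d)² = 1.333 × (2.802/0.64)².
n₁ = 1.333 × 19.17 = 25.6.
Round up: n₁ = 26, giving n₂ = 3 × 26 = 78.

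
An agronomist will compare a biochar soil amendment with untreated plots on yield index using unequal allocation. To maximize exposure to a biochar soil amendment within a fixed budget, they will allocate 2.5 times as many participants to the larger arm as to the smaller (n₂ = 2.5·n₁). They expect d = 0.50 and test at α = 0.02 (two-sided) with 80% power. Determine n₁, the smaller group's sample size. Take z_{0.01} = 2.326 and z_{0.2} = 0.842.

n₁ = 57

With allocation ratio k = n₂/n₁ = 2.5, Var(x̄₁−x̄₂) = σ²(1/n₁ + 1/(k·n₁)) = σ²·(k+1)/(k·n₁).
So n₁ = (1 + 1/k)·((z_{α/2} + z_β)/d)² = 1.400 × (3.168/0.50)².
n₁ = 1.400 × 40.14 = 56.2.
Round up: n₁ = 57, giving n₂ = ⌈2.5 × 57⌉ = ⌈142.5⌉ = 143.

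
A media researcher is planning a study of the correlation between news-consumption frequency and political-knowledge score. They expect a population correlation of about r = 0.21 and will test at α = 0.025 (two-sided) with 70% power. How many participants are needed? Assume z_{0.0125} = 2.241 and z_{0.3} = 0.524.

n = 172

Fisher's z: C = ½·ln((1+r)/(1−r)) = ½·ln(1.5316) = 0.2132.
n = ((z_{α/2} + z_β)/C)² + 3.
(2.241 + 0.524) / 0.2132 = 2.765 / 0.2132 = 12.969.
n = 12.969² + 3 = 168.20 + 3 = 171.2.
Round up.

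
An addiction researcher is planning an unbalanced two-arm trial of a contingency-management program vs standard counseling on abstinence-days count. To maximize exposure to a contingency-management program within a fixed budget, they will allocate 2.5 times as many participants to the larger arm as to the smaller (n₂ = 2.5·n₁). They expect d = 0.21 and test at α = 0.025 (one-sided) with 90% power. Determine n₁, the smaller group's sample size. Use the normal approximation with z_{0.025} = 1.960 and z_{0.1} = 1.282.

n₁ = 334

With allocation ratio k = n₂/n₁ = 2.5, Var(x̄₁−x̄₂) = σ²(1/n₁ + 1/(k·n₁)) = σ²·(k+1)/(k·n₁).
So n₁ = (1 + 1/k)·((z_{α} + z_β)/d)² = 1.400 × (3.242/0.21)².
n₁ = 1.400 × 238.33 = 333.7.
Round up: n₁ = 334, giving n₂ = 2.5 × 334 = 835.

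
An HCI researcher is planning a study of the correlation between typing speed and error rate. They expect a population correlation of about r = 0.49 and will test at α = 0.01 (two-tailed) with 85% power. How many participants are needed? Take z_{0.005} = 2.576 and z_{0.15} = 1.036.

Fisher's z: C = ½·ln((1+r)/(1−r)) = ½·ln(2.9216) = 0.5361.
n = ((z_{α/2} + z_β)/C)² + 3.
(2.576 + 1.036) / 0.5361 = 3.612 / 0.5361 = 6.738.
n = 6.738² + 3 = 45.39 + 3 = 48.4.
Round up.

n = 49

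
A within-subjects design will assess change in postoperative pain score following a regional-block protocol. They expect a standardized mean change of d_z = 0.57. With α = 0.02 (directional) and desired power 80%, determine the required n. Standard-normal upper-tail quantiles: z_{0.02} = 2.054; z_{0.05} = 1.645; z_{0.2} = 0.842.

For a paired (one-sample on differences) test: n = ((z_{α} + z_β) / d)².
z_{α} + z_β = 2.054 + 0.842 = 2.896.
n = (2.896 / 0.57)² = 5.081² = 25.81.
Round up.

n = 26 pairs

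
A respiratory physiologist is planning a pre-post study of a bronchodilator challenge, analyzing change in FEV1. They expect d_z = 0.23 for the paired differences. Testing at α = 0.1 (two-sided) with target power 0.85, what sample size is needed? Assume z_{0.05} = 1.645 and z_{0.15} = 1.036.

n = 136 pairs

For a paired (one-sample on differences) test: n = ((z_{α/2} + z_β) / d)².
z_{α/2} + z_β = 1.645 + 1.036 = 2.681.
n = (2.681 / 0.23)² = 11.657² = 135.87.
Round up.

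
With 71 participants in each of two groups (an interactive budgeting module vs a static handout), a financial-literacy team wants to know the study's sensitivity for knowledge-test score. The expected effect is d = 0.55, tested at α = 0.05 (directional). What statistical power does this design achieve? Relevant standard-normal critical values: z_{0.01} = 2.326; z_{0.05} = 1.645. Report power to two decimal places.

For two equal groups, power = Φ(d·√(n/2) − z_{α}).
d·√(n/2) = 0.55 × √(71/2) = 0.55 × 5.958 = 3.277.
z_β = 3.277 − 1.645 = 1.632.
Power = Φ(1.632) = 0.949.

power ≈ 0.95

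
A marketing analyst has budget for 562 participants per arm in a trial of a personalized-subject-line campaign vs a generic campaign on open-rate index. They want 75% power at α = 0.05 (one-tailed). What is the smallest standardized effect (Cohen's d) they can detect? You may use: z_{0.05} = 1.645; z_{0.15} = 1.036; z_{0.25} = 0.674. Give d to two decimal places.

For two independent groups of n = 562 each: d_min = (z_{α} + z_β)·√(2/n).
z-sum = 1.645 + 0.674 = 2.319.
d_min = 2.319 × √(2/562) = 2.319 × 0.0597 = 0.138.

d_min ≈ 0.14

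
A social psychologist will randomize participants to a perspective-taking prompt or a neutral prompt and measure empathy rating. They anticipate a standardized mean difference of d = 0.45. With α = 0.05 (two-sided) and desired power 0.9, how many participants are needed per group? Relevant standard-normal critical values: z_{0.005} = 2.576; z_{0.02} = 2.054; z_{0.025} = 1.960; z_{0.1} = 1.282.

For two independent groups with equal n: n = 2·((z_{α/2} + z_β) / d)².
z_{α/2} + z_β = 1.960 + 1.282 = 3.242.
n = 2 × (3.242 / 0.45)² = 2 × 7.204² = 2 × 51.90 = 103.8.
Round up to the next whole participant.

n = 104 per group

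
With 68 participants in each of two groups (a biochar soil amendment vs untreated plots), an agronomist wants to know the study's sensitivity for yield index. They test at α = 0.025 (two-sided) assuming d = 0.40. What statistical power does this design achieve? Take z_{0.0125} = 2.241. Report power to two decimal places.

For two equal groups, power = Φ(d·√(n/2) − z_{α/2}).
d·√(n/2) = 0.40 × √(68/2) = 0.40 × 5.831 = 2.332.
z_β = 2.332 − 2.241 = 0.091.
Power = Φ(0.091) = 0.536.

power ≈ 0.54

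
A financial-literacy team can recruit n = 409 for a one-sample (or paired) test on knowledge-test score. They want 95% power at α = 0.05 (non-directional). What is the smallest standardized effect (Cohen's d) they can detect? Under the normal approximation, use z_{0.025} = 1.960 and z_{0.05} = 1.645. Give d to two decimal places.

For a single sample (or paired design) of n = 409: d_min = (z_{α/2} + z_β)/√n.
z-sum = 1.960 + 1.645 = 3.605.
d_min = 3.605 / √409 = 3.605 / 20.224 = 0.178.

d_min ≈ 0.18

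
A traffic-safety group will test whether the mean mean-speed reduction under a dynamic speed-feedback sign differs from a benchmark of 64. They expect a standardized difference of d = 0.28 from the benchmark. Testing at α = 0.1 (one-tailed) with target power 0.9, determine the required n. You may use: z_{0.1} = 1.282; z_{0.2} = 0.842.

For a one-sample test: n = ((z_{α} + z_β) / d)².
z_{α} + z_β = 1.282 + 1.282 = 2.564.
n = (2.564 / 0.28)² = 9.157² = 83.85.
Round up.

n = 84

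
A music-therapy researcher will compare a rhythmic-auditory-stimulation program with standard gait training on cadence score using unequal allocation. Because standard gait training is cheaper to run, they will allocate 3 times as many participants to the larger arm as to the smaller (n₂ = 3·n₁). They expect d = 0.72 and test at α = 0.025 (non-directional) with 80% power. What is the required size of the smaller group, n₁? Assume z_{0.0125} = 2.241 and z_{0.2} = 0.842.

With allocation ratio k = n₂/n₁ = 3, Var(x̄₁−x̄₂) = σ²(1/n₁ + 1/(k·n₁)) = σ²·(k+1)/(k·n₁).
So n₁ = (1 + 1/k)·((z_{α/2} + z_β)/d)² = 1.333 × (3.083/0.72)².
n₁ = 1.333 × 18.34 = 24.4.
Round up: n₁ = 25, giving n₂ = 3 × 25 = 75.

n₁ = 25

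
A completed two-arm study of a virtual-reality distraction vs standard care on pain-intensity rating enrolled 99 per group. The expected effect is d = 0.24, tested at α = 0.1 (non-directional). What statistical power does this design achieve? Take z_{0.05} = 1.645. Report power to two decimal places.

power ≈ 0.52

For two equal groups, power = Φ(d·√(n/2) − z_{α/2}).
d·√(n/2) = 0.24 × √(99/2) = 0.24 × 7.036 = 1.689.
z_β = 1.689 − 1.645 = 0.044.
Power = Φ(0.044) = 0.517.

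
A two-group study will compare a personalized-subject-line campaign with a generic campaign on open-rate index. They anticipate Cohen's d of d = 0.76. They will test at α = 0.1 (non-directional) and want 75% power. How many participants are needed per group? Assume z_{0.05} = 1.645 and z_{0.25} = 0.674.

n = 19 per group

For two independent groups with equal n: n = 2·((z_{α/2} + z_β) / d)².
z_{α/2} + z_β = 1.645 + 0.674 = 2.319.
n = 2 × (2.319 / 0.76)² = 2 × 3.051² = 2 × 9.31 = 18.6.
Round up to the next whole participant.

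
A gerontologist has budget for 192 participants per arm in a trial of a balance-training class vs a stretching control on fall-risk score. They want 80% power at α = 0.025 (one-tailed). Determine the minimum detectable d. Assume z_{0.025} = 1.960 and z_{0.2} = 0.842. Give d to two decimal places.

For two independent groups of n = 192 each: d_min = (z_{α} + z_β)·√(2/n).
z-sum = 1.960 + 0.842 = 2.802.
d_min = 2.802 × √(2/192) = 2.802 × 0.1021 = 0.286.

d_min ≈ 0.29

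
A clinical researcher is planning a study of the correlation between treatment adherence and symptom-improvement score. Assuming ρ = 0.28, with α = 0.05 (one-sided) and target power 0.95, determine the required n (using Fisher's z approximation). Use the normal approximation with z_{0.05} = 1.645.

Fisher's z: C = ½·ln((1+r)/(1−r)) = ½·ln(1.7778) = 0.2877.
n = ((z_{α} + z_β)/C)² + 3.
(1.645 + 1.645) / 0.2877 = 3.290 / 0.2877 = 11.436.
n = 11.436² + 3 = 130.77 + 3 = 133.8.
Round up.

n = 134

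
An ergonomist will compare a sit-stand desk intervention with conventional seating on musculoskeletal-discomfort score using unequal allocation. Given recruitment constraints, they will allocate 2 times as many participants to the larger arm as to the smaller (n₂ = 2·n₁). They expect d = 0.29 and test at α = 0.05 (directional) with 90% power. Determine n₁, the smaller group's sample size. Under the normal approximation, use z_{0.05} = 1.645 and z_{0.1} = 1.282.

With allocation ratio k = n₂/n₁ = 2, Var(x̄₁−x̄₂) = σ²(1/n₁ + 1/(k·n₁)) = σ²·(k+1)/(k·n₁).
So n₁ = (1 + 1/k)·((z_{α} + z_β)/d)² = 1.500 × (2.927/0.29)².
n₁ = 1.500 × 101.87 = 152.8.
Round up: n₁ = 153, giving n₂ = 2 × 153 = 306.

n₁ = 153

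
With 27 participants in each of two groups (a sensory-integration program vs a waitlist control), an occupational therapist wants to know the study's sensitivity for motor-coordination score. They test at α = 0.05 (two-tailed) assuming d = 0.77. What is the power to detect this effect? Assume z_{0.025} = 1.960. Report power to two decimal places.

power ≈ 0.81

For two equal groups, power = Φ(d·√(n/2) − z_{α/2}).
d·√(n/2) = 0.77 × √(27/2) = 0.77 × 3.674 = 2.829.
z_β = 2.829 − 1.960 = 0.869.
Power = Φ(0.869) = 0.808.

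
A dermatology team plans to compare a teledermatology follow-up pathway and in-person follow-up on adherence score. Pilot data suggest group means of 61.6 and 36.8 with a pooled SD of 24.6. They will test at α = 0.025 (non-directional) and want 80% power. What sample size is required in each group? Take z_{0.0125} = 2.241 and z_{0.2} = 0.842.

Cohen's d = |M₁ − M₂| / SD_pooled = |61.6 − 36.8| / 24.6 = 24.8 / 24.6 = 1.008.
For two independent groups with equal n: n = 2·((z_{α/2} + z_β) / d)².
z_{α/2} + z_β = 2.241 + 0.842 = 3.083.
n = 2 × (3.083 / 1.008)² = 2 × 3.059² = 2 × 9.35 = 18.7.
Round up to the next whole participant.

n = 19 per group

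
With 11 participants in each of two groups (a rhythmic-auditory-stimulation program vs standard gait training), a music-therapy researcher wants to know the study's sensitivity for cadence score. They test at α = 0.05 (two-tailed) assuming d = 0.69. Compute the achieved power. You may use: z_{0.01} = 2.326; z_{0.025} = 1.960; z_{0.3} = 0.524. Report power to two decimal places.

power ≈ 0.37

For two equal groups, power = Φ(d·√(n/2) − z_{α/2}).
d·√(n/2) = 0.69 × √(11/2) = 0.69 × 2.345 = 1.618.
z_β = 1.618 − 1.960 = -0.342.
Power = Φ(-0.342) = 0.366.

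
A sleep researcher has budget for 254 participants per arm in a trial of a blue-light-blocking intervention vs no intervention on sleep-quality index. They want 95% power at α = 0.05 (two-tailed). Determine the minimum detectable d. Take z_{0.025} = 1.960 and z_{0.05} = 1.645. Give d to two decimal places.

For two independent groups of n = 254 each: d_min = (z_{α/2} + z_β)·√(2/n).
z-sum = 1.960 + 1.645 = 3.605.
d_min = 3.605 × √(2/254) = 3.605 × 0.0887 = 0.320.

d_min ≈ 0.32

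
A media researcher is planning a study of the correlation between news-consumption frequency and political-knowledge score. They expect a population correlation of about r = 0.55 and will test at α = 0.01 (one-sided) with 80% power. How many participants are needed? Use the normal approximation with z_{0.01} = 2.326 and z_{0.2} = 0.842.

Fisher's z: C = ½·ln((1+r)/(1−r)) = ½·ln(3.4444) = 0.6184.
n = ((z_{α} + z_β)/C)² + 3.
(2.326 + 0.842) / 0.6184 = 3.168 / 0.6184 = 5.123.
n = 5.123² + 3 = 26.24 + 3 = 29.2.
Round up.

n = 30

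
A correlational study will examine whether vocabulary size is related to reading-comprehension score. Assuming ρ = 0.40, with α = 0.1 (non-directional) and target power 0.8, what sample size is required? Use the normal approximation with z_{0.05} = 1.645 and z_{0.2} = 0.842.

Fisher's z: C = ½·ln((1+r)/(1−r)) = ½·ln(2.3333) = 0.4236.
n = ((z_{α/2} + z_β)/C)² + 3.
(1.645 + 0.842) / 0.4236 = 2.487 / 0.4236 = 5.871.
n = 5.871² + 3 = 34.47 + 3 = 37.5.
Round up.

n = 38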